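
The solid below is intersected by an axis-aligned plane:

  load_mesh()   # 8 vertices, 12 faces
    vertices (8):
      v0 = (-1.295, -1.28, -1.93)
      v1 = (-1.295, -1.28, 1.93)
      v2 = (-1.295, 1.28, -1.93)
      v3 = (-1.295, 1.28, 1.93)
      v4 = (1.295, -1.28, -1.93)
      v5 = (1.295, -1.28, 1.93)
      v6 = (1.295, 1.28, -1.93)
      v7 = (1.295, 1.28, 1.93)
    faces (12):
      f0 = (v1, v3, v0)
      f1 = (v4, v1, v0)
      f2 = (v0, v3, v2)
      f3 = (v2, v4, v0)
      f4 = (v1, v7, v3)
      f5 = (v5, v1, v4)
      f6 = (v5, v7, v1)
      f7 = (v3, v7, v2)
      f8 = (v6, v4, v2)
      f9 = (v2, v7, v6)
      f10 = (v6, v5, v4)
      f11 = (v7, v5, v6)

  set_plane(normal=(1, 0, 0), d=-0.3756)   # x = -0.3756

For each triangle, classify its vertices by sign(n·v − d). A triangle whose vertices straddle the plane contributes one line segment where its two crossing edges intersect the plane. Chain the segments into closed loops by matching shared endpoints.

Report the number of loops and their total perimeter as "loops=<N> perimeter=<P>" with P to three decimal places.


Straddling triangles (8 of 12):
  (v4,v1,v0) [+--] → (-0.3756, -1.28, 0.559775)–(-0.3756, -1.28, -1.93)  len=2.4898
  (v2,v4,v0) [-+-] → (-0.3756, 0.371249, -1.93)–(-0.3756, -1.28, -1.93)  len=1.6512
  (v1,v7,v3) [-+-] → (-0.3756, -0.371249, 1.93)–(-0.3756, 1.28, 1.93)  len=1.6512
  (v5,v1,v4) [+-+] → (-0.3756, -1.28, 1.93)–(-0.3756, -1.28, 0.559775)  len=1.3702
  (v5,v7,v1) [++-] → (-0.3756, -0.371249, 1.93)–(-0.3756, -1.28, 1.93)  len=0.9088
  (v3,v7,v2) [-+-] → (-0.3756, 1.28, 1.93)–(-0.3756, 1.28, -0.559775)  len=2.4898
  (v6,v4,v2) [++-] → (-0.3756, 0.371249, -1.93)–(-0.3756, 1.28, -1.93)  len=0.9088
  (v2,v7,v6) [-++] → (-0.3756, 1.28, -0.559775)–(-0.3756, 1.28, -1.93)  len=1.3702

Chained into 1 loop(s):
  loop 1: 8 segments, perimeter = 12.8400
Total perimeter = 12.840

loops=1 perimeter=12.840


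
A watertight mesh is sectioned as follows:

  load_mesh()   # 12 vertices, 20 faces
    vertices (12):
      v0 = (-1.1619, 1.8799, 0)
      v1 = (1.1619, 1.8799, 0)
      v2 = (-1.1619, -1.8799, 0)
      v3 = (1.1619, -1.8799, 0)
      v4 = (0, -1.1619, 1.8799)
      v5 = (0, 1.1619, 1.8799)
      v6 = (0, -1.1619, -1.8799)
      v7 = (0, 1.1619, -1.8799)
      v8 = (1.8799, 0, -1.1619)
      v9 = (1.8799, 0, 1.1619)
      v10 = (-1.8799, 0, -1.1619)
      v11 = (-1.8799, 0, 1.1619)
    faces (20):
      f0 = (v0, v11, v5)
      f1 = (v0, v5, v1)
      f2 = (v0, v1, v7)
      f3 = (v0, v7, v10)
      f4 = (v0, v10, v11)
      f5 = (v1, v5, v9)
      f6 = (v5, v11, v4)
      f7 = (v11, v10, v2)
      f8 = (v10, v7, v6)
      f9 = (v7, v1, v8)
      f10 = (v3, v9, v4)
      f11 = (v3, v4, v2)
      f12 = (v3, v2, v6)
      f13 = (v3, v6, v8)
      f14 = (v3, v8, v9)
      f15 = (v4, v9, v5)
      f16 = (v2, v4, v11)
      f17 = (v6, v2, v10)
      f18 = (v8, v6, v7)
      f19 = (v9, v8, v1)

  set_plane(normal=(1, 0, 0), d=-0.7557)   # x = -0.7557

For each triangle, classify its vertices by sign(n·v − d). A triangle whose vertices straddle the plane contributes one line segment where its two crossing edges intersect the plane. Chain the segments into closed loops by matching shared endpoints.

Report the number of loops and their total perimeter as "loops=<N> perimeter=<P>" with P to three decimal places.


Straddling triangles (10 of 20):
  (v0,v11,v5) [--+] → (-0.7557, 0.694828, 1.59127)–(-0.7557, 1.62889, 0.657213)  len=1.3210
  (v0,v5,v1) [-++] → (-0.7557, 1.62889, 0.657213)–(-0.7557, 1.8799, 0)  len=0.7035
  (v0,v1,v7) [-++] → (-0.7557, 1.8799, 0)–(-0.7557, 1.62889, -0.657213)  len=0.7035
  (v0,v7,v10) [-+-] → (-0.7557, 1.62889, -0.657213)–(-0.7557, 0.694828, -1.59127)  len=1.3210
  (v5,v11,v4) [+-+] → (-0.7557, 0.694828, 1.59127)–(-0.7557, -0.694828, 1.59127)  len=1.3897
  (v10,v7,v6) [-++] → (-0.7557, 0.694828, -1.59127)–(-0.7557, -0.694828, -1.59127)  len=1.3897
  (v3,v4,v2) [++-] → (-0.7557, -1.62889, 0.657213)–(-0.7557, -1.8799, 0)  len=0.7035
  (v3,v2,v6) [+-+] → (-0.7557, -1.8799, 0)–(-0.7557, -1.62889, -0.657213)  len=0.7035
  (v2,v4,v11) [-+-] → (-0.7557, -1.62889, 0.657213)–(-0.7557, -0.694828, 1.59127)  len=1.3210
  (v6,v2,v10) [+--] → (-0.7557, -1.62889, -0.657213)–(-0.7557, -0.694828, -1.59127)  len=1.3210

Chained into 1 loop(s):
  loop 1: 10 segments, perimeter = 10.8772
Total perimeter = 10.877

loops=1 perimeter=10.877


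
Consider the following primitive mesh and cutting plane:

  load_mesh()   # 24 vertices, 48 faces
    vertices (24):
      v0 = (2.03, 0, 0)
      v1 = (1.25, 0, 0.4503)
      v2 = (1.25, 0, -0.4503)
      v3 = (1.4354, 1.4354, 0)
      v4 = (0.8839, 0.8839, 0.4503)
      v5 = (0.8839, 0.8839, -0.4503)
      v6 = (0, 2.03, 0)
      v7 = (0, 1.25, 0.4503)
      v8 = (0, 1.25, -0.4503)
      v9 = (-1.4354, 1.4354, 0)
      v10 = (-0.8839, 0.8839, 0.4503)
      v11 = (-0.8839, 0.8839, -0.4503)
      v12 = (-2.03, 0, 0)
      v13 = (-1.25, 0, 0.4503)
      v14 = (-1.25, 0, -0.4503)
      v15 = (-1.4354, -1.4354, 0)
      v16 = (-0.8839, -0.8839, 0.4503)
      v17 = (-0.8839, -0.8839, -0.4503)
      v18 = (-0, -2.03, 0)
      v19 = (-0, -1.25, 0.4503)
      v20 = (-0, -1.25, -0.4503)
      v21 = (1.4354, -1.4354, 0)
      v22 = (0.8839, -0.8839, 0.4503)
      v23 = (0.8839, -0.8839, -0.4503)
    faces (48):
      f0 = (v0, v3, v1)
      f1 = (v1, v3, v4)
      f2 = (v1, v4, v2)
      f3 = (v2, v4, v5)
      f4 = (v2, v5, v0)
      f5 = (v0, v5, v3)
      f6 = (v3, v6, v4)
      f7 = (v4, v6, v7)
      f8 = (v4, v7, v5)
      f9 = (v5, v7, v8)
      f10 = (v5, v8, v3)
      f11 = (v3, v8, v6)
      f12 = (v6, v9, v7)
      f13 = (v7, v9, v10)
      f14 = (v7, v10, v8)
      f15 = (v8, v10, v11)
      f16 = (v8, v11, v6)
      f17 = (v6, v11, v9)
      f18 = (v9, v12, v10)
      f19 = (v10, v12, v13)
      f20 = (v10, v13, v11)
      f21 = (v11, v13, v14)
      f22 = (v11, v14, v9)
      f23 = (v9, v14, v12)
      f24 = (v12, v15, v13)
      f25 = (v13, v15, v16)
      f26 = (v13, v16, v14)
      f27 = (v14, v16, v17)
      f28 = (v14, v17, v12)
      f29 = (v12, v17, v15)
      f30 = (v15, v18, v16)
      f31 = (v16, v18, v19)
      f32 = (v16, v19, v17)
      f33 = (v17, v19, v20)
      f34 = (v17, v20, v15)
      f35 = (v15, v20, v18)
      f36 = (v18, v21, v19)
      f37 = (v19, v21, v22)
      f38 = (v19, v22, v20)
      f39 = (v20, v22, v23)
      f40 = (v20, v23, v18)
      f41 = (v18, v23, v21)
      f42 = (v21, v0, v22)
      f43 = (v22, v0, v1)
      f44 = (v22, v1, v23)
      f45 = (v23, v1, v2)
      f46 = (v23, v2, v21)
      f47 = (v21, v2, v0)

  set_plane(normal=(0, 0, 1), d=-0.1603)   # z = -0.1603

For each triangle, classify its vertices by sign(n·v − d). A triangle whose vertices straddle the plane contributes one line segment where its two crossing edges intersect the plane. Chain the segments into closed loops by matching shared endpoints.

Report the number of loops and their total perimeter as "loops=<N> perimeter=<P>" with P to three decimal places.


Straddling triangles (32 of 48):
  (v1,v4,v2) [++-] → (1.13211, 0.284622, -0.1603)–(1.25, 0, -0.1603)  len=0.3081
  (v2,v4,v5) [-+-] → (1.13211, 0.284622, -0.1603)–(0.8839, 0.8839, -0.1603)  len=0.6486
  (v2,v5,v0) [--+] → (1.62201, 0.314655, -0.1603)–(1.75233, 0, -0.1603)  len=0.3406
  (v0,v5,v3) [+-+] → (1.62201, 0.314655, -0.1603)–(1.23907, 1.23907, -0.1603)  len=1.0006
  (v4,v7,v5) [++-] → (0.599278, 1.00179, -0.1603)–(0.8839, 0.8839, -0.1603)  len=0.3081
  (v5,v7,v8) [-+-] → (0.599278, 1.00179, -0.1603)–(0, 1.25, -0.1603)  len=0.6486
  (v5,v8,v3) [--+] → (0.924419, 1.3694, -0.1603)–(1.23907, 1.23907, -0.1603)  len=0.3406
  (v3,v8,v6) [+-+] → (0.924419, 1.3694, -0.1603)–(0, 1.75233, -0.1603)  len=1.0006
  (v7,v10,v8) [++-] → (-0.284622, 1.13211, -0.1603)–(0, 1.25, -0.1603)  len=0.3081
  (v8,v10,v11) [-+-] → (-0.284622, 1.13211, -0.1603)–(-0.8839, 0.8839, -0.1603)  len=0.6486
  (v8,v11,v6) [--+] → (-0.314655, 1.62201, -0.1603)–(0, 1.75233, -0.1603)  len=0.3406
  (v6,v11,v9) [+-+] → (-0.314655, 1.62201, -0.1603)–(-1.23907, 1.23907, -0.1603)  len=1.0006
  (v10,v13,v11) [++-] → (-1.00179, 0.599278, -0.1603)–(-0.8839, 0.8839, -0.1603)  len=0.3081
  (v11,v13,v14) [-+-] → (-1.00179, 0.599278, -0.1603)–(-1.25, 0, -0.1603)  len=0.6486
  (v11,v14,v9) [--+] → (-1.3694, 0.924419, -0.1603)–(-1.23907, 1.23907, -0.1603)  len=0.3406
  (v9,v14,v12) [+-+] → (-1.3694, 0.924419, -0.1603)–(-1.75233, 0, -0.1603)  len=1.0006
  (v13,v16,v14) [++-] → (-1.13211, -0.284622, -0.1603)–(-1.25, 0, -0.1603)  len=0.3081
  (v14,v16,v17) [-+-] → (-1.13211, -0.284622, -0.1603)–(-0.8839, -0.8839, -0.1603)  len=0.6486
  (v14,v17,v12) [--+] → (-1.62201, -0.314655, -0.1603)–(-1.75233, 0, -0.1603)  len=0.3406
  (v12,v17,v15) [+-+] → (-1.62201, -0.314655, -0.1603)–(-1.23907, -1.23907, -0.1603)  len=1.0006
  (v16,v19,v17) [++-] → (-0.599278, -1.00179, -0.1603)–(-0.8839, -0.8839, -0.1603)  len=0.3081
  (v17,v19,v20) [-+-] → (-0.599278, -1.00179, -0.1603)–(0, -1.25, -0.1603)  len=0.6486
  (v17,v20,v15) [--+] → (-0.924419, -1.3694, -0.1603)–(-1.23907, -1.23907, -0.1603)  len=0.3406
  (v15,v20,v18) [+-+] → (-0.924419, -1.3694, -0.1603)–(0, -1.75233, -0.1603)  len=1.0006
  (v19,v22,v20) [++-] → (0.284622, -1.13211, -0.1603)–(0, -1.25, -0.1603)  len=0.3081
  (v20,v22,v23) [-+-] → (0.284622, -1.13211, -0.1603)–(0.8839, -0.8839, -0.1603)  len=0.6486
  (v20,v23,v18) [--+] → (0.314655, -1.62201, -0.1603)–(0, -1.75233, -0.1603)  len=0.3406
  (v18,v23,v21) [+-+] → (0.314655, -1.62201, -0.1603)–(1.23907, -1.23907, -0.1603)  len=1.0006
  (v22,v1,v23) [++-] → (1.00179, -0.599278, -0.1603)–(0.8839, -0.8839, -0.1603)  len=0.3081
  (v23,v1,v2) [-+-] → (1.00179, -0.599278, -0.1603)–(1.25, 0, -0.1603)  len=0.6486
  (v23,v2,v21) [--+] → (1.3694, -0.924419, -0.1603)–(1.23907, -1.23907, -0.1603)  len=0.3406
  (v21,v2,v0) [+-+] → (1.3694, -0.924419, -0.1603)–(1.75233, 0, -0.1603)  len=1.0006

Chained into 2 loop(s):
  loop 1: 16 segments, perimeter = 7.6537
  loop 2: 16 segments, perimeter = 10.7294
Total perimeter = 18.383

loops=2 perimeter=18.383


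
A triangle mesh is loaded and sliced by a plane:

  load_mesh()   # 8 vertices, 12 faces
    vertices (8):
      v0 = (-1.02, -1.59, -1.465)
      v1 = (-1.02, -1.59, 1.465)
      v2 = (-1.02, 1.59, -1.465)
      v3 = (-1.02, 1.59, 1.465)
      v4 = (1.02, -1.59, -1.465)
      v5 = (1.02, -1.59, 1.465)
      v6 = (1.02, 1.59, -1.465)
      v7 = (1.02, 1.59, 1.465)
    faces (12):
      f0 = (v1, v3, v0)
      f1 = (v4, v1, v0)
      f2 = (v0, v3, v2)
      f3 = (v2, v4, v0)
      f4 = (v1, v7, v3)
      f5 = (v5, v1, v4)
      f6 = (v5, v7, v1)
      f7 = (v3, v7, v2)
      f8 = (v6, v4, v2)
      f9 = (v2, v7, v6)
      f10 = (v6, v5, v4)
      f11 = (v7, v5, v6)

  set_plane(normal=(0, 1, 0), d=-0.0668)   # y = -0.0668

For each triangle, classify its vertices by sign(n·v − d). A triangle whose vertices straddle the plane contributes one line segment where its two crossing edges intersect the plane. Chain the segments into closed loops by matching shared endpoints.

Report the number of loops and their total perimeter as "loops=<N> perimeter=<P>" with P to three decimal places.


Straddling triangles (8 of 12):
  (v1,v3,v0) [-+-] → (-1.02, -0.0668, 1.465)–(-1.02, -0.0668, -0.0615484)  len=1.5265
  (v0,v3,v2) [-++] → (-1.02, -0.0668, -0.0615484)–(-1.02, -0.0668, -1.465)  len=1.4035
  (v2,v4,v0) [+--] → (0.0428528, -0.0668, -1.465)–(-1.02, -0.0668, -1.465)  len=1.0629
  (v1,v7,v3) [-++] → (-0.0428528, -0.0668, 1.465)–(-1.02, -0.0668, 1.465)  len=0.9771
  (v5,v7,v1) [-+-] → (1.02, -0.0668, 1.465)–(-0.0428528, -0.0668, 1.465)  len=1.0629
  (v6,v4,v2) [+-+] → (1.02, -0.0668, -1.465)–(0.0428528, -0.0668, -1.465)  len=0.9771
  (v6,v5,v4) [+--] → (1.02, -0.0668, 0.0615484)–(1.02, -0.0668, -1.465)  len=1.5265
  (v7,v5,v6) [+-+] → (1.02, -0.0668, 1.465)–(1.02, -0.0668, 0.0615484)  len=1.4035

Chained into 1 loop(s):
  loop 1: 8 segments, perimeter = 9.9400
Total perimeter = 9.940

loops=1 perimeter=9.940


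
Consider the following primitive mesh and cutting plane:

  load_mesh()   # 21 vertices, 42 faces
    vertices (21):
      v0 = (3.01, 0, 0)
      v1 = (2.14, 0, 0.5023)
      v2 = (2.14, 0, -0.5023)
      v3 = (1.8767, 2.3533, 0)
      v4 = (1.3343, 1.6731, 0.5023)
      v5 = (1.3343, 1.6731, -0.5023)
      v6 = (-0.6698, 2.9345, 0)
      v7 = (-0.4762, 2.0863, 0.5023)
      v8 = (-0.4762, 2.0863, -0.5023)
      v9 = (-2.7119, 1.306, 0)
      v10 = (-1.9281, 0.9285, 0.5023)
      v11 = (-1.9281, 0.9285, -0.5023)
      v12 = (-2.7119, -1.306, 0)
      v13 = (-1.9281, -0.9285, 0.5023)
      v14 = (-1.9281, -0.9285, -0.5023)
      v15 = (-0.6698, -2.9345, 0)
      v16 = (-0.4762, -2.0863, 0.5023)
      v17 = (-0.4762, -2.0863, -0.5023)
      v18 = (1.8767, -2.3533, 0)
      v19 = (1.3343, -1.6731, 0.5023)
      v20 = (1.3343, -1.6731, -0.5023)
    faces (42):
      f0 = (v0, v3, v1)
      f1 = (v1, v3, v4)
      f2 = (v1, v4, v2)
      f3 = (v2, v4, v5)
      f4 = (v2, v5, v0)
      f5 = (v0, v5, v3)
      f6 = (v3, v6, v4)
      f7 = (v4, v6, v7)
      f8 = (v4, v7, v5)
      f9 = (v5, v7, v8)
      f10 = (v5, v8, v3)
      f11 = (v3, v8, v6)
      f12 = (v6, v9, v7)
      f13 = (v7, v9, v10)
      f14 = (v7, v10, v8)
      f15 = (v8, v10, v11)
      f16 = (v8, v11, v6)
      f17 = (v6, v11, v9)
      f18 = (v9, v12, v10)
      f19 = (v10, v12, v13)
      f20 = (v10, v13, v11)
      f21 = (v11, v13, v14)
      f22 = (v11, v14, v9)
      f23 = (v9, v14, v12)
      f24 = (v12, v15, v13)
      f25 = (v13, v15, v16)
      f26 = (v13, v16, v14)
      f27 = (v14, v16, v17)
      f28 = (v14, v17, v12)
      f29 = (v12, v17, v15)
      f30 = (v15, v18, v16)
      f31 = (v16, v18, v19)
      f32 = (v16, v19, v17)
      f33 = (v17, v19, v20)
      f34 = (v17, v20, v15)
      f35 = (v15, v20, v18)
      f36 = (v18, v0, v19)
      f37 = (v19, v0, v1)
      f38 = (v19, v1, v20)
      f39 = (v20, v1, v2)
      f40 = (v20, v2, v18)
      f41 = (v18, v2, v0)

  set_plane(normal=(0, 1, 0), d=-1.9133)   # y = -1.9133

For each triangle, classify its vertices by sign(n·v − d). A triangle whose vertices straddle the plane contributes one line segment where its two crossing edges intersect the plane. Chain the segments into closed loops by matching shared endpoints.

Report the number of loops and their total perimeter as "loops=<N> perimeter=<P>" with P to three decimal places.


loops=2 perimeter=8.530

Straddling triangles (14 of 42):
  (v12,v15,v13) [+-+] → (-1.95036, -1.9133, 0)–(-1.31037, -1.9133, 0.255707)  len=0.6892
  (v13,v15,v16) [+--] → (-1.31037, -1.9133, 0.255707)–(-0.693145, -1.9133, 0.5023)  len=0.6647
  (v13,v16,v14) [+-+] → (-0.693145, -1.9133, 0.5023)–(-0.693145, -1.9133, 0.352191)  len=0.1501
  (v14,v16,v17) [+--] → (-0.693145, -1.9133, 0.352191)–(-0.693145, -1.9133, -0.5023)  len=0.8545
  (v14,v17,v12) [+-+] → (-0.693145, -1.9133, -0.5023)–(-0.971876, -1.9133, -0.390935)  len=0.3002
  (v12,v17,v15) [+--] → (-0.971876, -1.9133, -0.390935)–(-1.95036, -1.9133, 0)  len=1.0537
  (v16,v18,v19) [--+] → (1.52584, -1.9133, 0.324922)–(0.281826, -1.9133, 0.5023)  len=1.2566
  (v16,v19,v17) [-+-] → (0.281826, -1.9133, 0.5023)–(0.281826, -1.9133, -0.0816906)  len=0.5840
  (v17,v19,v20) [-++] → (0.281826, -1.9133, -0.0816906)–(0.281826, -1.9133, -0.5023)  len=0.4206
  (v17,v20,v15) [-+-] → (0.281826, -1.9133, -0.5023)–(0.952673, -1.9133, -0.40665)  len=0.6776
  (v15,v20,v18) [-+-] → (0.952673, -1.9133, -0.40665)–(1.52584, -1.9133, -0.324922)  len=0.5790
  (v18,v0,v19) [-++] → (2.08859, -1.9133, 0)–(1.52584, -1.9133, 0.324922)  len=0.6498
  (v20,v2,v18) [++-] → (1.92593, -1.9133, -0.0939158)–(1.52584, -1.9133, -0.324922)  len=0.4620
  (v18,v2,v0) [-++] → (1.92593, -1.9133, -0.0939158)–(2.08859, -1.9133, 0)  len=0.1878

Chained into 2 loop(s):
  loop 1: 6 segments, perimeter = 3.7123
  loop 2: 8 segments, perimeter = 4.8174
Total perimeter = 8.530


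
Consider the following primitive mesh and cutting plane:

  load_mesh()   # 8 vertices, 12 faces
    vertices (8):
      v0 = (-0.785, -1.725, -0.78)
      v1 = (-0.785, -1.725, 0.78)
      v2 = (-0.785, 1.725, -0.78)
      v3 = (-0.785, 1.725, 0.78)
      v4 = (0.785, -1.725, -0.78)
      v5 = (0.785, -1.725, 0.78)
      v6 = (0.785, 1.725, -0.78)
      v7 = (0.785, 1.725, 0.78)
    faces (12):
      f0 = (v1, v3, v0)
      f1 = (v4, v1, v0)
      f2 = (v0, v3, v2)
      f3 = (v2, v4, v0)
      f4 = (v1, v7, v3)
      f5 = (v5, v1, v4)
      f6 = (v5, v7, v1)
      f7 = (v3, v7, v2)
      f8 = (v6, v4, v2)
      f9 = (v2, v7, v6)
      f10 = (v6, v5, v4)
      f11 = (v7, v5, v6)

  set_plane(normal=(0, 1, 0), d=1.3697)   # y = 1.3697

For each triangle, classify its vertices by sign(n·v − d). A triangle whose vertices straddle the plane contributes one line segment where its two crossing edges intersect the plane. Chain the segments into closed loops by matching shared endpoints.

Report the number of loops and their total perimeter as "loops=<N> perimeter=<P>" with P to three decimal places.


Straddling triangles (8 of 12):
  (v1,v3,v0) [-+-] → (-0.785, 1.3697, 0.78)–(-0.785, 1.3697, 0.619343)  len=0.1607
  (v0,v3,v2) [-++] → (-0.785, 1.3697, 0.619343)–(-0.785, 1.3697, -0.78)  len=1.3993
  (v2,v4,v0) [+--] → (-0.623313, 1.3697, -0.78)–(-0.785, 1.3697, -0.78)  len=0.1617
  (v1,v7,v3) [-++] → (0.623313, 1.3697, 0.78)–(-0.785, 1.3697, 0.78)  len=1.4083
  (v5,v7,v1) [-+-] → (0.785, 1.3697, 0.78)–(0.623313, 1.3697, 0.78)  len=0.1617
  (v6,v4,v2) [+-+] → (0.785, 1.3697, -0.78)–(-0.623313, 1.3697, -0.78)  len=1.4083
  (v6,v5,v4) [+--] → (0.785, 1.3697, -0.619343)–(0.785, 1.3697, -0.78)  len=0.1607
  (v7,v5,v6) [+-+] → (0.785, 1.3697, 0.78)–(0.785, 1.3697, -0.619343)  len=1.3993

Chained into 1 loop(s):
  loop 1: 8 segments, perimeter = 6.2600
Total perimeter = 6.260

loops=1 perimeter=6.260


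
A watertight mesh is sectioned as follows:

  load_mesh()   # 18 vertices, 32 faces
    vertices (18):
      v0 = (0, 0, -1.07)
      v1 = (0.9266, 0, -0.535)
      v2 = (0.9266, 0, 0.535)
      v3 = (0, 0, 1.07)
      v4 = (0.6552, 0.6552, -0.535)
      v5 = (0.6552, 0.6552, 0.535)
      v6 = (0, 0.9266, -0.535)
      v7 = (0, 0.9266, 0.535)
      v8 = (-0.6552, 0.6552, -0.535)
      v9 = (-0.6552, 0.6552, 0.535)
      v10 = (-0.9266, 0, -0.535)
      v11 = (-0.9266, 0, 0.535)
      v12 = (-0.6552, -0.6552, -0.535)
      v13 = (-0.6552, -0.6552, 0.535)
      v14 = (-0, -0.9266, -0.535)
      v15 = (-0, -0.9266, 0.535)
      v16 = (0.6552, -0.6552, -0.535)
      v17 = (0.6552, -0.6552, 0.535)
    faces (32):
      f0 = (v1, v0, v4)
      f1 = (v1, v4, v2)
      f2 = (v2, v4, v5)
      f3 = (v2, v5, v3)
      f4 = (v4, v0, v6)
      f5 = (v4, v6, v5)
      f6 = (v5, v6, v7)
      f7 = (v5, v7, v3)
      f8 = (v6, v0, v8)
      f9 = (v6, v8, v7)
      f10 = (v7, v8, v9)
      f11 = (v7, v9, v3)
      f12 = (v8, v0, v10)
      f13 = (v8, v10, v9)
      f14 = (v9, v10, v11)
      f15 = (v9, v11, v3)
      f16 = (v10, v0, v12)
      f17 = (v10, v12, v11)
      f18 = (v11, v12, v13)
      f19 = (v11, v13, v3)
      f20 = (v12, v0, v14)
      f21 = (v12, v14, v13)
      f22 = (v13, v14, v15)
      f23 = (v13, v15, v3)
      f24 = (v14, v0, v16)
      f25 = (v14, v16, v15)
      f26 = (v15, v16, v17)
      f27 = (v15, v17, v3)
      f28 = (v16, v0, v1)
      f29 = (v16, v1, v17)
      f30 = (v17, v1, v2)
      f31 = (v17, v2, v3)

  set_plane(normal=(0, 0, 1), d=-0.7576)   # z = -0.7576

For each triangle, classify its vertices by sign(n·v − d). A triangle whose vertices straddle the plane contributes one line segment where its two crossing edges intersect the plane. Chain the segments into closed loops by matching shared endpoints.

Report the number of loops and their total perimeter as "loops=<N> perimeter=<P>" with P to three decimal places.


loops=1 perimeter=3.313

Straddling triangles (8 of 32):
  (v1,v0,v4) [+-+] → (0.541065, 0, -0.7576)–(0.382588, 0.382588, -0.7576)  len=0.4141
  (v4,v0,v6) [+-+] → (0.382588, 0.382588, -0.7576)–(0, 0.541065, -0.7576)  len=0.4141
  (v6,v0,v8) [+-+] → (0, 0.541065, -0.7576)–(-0.382588, 0.382588, -0.7576)  len=0.4141
  (v8,v0,v10) [+-+] → (-0.382588, 0.382588, -0.7576)–(-0.541065, 0, -0.7576)  len=0.4141
  (v10,v0,v12) [+-+] → (-0.541065, 0, -0.7576)–(-0.382588, -0.382588, -0.7576)  len=0.4141
  (v12,v0,v14) [+-+] → (-0.382588, -0.382588, -0.7576)–(0, -0.541065, -0.7576)  len=0.4141
  (v14,v0,v16) [+-+] → (0, -0.541065, -0.7576)–(0.382588, -0.382588, -0.7576)  len=0.4141
  (v16,v0,v1) [+-+] → (0.382588, -0.382588, -0.7576)–(0.541065, 0, -0.7576)  len=0.4141

Chained into 1 loop(s):
  loop 1: 8 segments, perimeter = 3.3129
Total perimeter = 3.313


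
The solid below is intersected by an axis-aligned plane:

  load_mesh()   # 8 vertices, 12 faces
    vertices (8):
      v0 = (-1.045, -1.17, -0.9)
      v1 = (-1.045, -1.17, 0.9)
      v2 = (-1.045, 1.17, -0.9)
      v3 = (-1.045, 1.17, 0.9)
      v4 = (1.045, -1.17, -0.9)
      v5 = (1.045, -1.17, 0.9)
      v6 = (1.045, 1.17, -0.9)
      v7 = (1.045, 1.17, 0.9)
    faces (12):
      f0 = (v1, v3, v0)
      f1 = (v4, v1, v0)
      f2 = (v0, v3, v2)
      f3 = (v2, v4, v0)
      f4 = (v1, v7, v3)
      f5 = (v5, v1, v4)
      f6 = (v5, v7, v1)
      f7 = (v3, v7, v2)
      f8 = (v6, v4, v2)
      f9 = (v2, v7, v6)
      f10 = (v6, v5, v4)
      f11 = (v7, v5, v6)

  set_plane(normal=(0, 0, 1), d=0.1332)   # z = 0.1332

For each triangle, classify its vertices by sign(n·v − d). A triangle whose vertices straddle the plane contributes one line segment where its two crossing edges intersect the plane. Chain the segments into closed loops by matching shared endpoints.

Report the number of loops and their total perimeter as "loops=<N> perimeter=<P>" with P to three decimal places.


Straddling triangles (8 of 12):
  (v1,v3,v0) [++-] → (-1.045, 0.17316, 0.1332)–(-1.045, -1.17, 0.1332)  len=1.3432
  (v4,v1,v0) [-+-] → (-0.15466, -1.17, 0.1332)–(-1.045, -1.17, 0.1332)  len=0.8903
  (v0,v3,v2) [-+-] → (-1.045, 0.17316, 0.1332)–(-1.045, 1.17, 0.1332)  len=0.9968
  (v5,v1,v4) [++-] → (-0.15466, -1.17, 0.1332)–(1.045, -1.17, 0.1332)  len=1.1997
  (v3,v7,v2) [++-] → (0.15466, 1.17, 0.1332)–(-1.045, 1.17, 0.1332)  len=1.1997
  (v2,v7,v6) [-+-] → (0.15466, 1.17, 0.1332)–(1.045, 1.17, 0.1332)  len=0.8903
  (v6,v5,v4) [-+-] → (1.045, -0.17316, 0.1332)–(1.045, -1.17, 0.1332)  len=0.9968
  (v7,v5,v6) [++-] → (1.045, -0.17316, 0.1332)–(1.045, 1.17, 0.1332)  len=1.3432

Chained into 1 loop(s):
  loop 1: 8 segments, perimeter = 8.8600
Total perimeter = 8.860

loops=1 perimeter=8.860


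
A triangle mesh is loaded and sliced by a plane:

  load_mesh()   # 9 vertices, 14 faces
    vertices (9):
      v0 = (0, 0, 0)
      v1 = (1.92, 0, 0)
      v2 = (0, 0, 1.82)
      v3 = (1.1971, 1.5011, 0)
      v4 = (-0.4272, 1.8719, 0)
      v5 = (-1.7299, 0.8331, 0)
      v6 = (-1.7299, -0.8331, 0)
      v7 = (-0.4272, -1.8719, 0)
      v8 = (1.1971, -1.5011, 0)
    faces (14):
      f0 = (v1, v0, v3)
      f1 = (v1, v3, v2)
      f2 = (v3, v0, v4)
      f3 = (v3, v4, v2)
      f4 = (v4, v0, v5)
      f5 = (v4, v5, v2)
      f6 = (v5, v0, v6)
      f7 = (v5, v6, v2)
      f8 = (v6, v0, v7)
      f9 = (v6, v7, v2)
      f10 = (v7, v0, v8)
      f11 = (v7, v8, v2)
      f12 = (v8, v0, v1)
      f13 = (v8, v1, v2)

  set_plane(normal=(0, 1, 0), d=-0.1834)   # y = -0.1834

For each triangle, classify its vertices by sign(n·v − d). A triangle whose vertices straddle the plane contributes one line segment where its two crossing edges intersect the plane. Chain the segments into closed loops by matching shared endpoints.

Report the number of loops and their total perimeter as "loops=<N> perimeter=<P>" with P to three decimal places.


loops=1 perimeter=8.441

Straddling triangles (8 of 14):
  (v5,v0,v6) [++-] → (-0.380823, -0.1834, 0)–(-1.7299, -0.1834, 0)  len=1.3491
  (v5,v6,v2) [+-+] → (-1.7299, -0.1834, 0)–(-0.380823, -0.1834, 1.41934)  len=1.9582
  (v6,v0,v7) [-+-] → (-0.380823, -0.1834, 0)–(-0.0418551, -0.1834, 0)  len=0.3390
  (v6,v7,v2) [--+] → (-0.0418551, -0.1834, 1.64168)–(-0.380823, -0.1834, 1.41934)  len=0.4054
  (v7,v0,v8) [-+-] → (-0.0418551, -0.1834, 0)–(0.146258, -0.1834, 0)  len=0.1881
  (v7,v8,v2) [--+] → (0.146258, -0.1834, 1.59764)–(-0.0418551, -0.1834, 1.64168)  len=0.1932
  (v8,v0,v1) [-++] → (0.146258, -0.1834, 0)–(1.83168, -0.1834, 0)  len=1.6854
  (v8,v1,v2) [-++] → (1.83168, -0.1834, 0)–(0.146258, -0.1834, 1.59764)  len=2.3223

Chained into 1 loop(s):
  loop 1: 8 segments, perimeter = 8.4407
Total perimeter = 8.441


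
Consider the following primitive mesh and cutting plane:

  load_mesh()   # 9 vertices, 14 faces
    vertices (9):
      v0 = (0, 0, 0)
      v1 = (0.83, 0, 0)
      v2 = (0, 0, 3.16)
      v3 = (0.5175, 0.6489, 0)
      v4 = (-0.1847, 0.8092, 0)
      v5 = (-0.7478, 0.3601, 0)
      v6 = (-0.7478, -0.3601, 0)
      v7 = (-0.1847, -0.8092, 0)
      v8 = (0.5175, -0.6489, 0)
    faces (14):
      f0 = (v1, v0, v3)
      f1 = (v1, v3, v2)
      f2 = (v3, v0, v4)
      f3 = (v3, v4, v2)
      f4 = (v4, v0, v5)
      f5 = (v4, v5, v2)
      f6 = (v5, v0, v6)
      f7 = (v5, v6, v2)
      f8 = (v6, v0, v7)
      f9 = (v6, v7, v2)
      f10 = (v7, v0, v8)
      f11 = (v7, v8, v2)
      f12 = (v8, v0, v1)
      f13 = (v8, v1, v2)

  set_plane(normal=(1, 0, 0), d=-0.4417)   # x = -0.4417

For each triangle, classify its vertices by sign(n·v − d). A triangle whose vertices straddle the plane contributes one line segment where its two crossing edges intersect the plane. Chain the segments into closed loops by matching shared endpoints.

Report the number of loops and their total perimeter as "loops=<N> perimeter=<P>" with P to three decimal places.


Straddling triangles (6 of 14):
  (v4,v0,v5) [++-] → (-0.4417, 0.212699, 0)–(-0.4417, 0.60423, 0)  len=0.3915
  (v4,v5,v2) [+-+] → (-0.4417, 0.60423, 0)–(-0.4417, 0.212699, 1.2935)  len=1.3515
  (v5,v0,v6) [-+-] → (-0.4417, 0.212699, 0)–(-0.4417, -0.212699, 0)  len=0.4254
  (v5,v6,v2) [--+] → (-0.4417, -0.212699, 1.2935)–(-0.4417, 0.212699, 1.2935)  len=0.4254
  (v6,v0,v7) [-++] → (-0.4417, -0.212699, 0)–(-0.4417, -0.60423, 0)  len=0.3915
  (v6,v7,v2) [-++] → (-0.4417, -0.60423, 0)–(-0.4417, -0.212699, 1.2935)  len=1.3515

Chained into 1 loop(s):
  loop 1: 6 segments, perimeter = 4.3368
Total perimeter = 4.337

loops=1 perimeter=4.337


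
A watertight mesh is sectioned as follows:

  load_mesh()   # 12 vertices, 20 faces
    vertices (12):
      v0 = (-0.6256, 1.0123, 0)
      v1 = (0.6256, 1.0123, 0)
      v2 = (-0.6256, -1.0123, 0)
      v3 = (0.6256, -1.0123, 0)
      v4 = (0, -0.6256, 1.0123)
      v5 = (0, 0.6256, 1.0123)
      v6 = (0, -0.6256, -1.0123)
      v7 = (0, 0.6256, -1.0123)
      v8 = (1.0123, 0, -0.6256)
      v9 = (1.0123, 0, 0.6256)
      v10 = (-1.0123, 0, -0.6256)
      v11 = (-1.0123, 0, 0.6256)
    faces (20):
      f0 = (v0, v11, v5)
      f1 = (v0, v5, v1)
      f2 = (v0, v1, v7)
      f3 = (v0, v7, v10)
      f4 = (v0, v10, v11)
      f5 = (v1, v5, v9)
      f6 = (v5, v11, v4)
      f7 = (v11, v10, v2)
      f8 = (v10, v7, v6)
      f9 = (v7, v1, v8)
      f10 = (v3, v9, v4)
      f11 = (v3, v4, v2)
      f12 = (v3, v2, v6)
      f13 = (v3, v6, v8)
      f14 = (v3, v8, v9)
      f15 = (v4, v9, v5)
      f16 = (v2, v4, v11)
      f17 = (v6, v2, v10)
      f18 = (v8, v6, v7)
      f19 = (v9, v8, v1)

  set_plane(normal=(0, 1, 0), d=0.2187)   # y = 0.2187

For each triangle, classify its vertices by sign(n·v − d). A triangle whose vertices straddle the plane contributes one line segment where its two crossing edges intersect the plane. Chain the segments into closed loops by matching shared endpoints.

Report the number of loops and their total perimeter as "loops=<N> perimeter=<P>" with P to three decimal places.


Straddling triangles (10 of 20):
  (v0,v11,v5) [+-+] → (-0.928756, 0.2187, 0.490444)–(-0.658416, 0.2187, 0.760784)  len=0.3823
  (v0,v7,v10) [++-] → (-0.658416, 0.2187, -0.760784)–(-0.928756, 0.2187, -0.490444)  len=0.3823
  (v0,v10,v11) [+--] → (-0.928756, 0.2187, -0.490444)–(-0.928756, 0.2187, 0.490444)  len=0.9809
  (v1,v5,v9) [++-] → (0.658416, 0.2187, 0.760784)–(0.928756, 0.2187, 0.490444)  len=0.3823
  (v5,v11,v4) [+--] → (-0.658416, 0.2187, 0.760784)–(0, 0.2187, 1.0123)  len=0.7048
  (v10,v7,v6) [-+-] → (-0.658416, 0.2187, -0.760784)–(0, 0.2187, -1.0123)  len=0.7048
  (v7,v1,v8) [++-] → (0.928756, 0.2187, -0.490444)–(0.658416, 0.2187, -0.760784)  len=0.3823
  (v4,v9,v5) [--+] → (0.658416, 0.2187, 0.760784)–(0, 0.2187, 1.0123)  len=0.7048
  (v8,v6,v7) [--+] → (0, 0.2187, -1.0123)–(0.658416, 0.2187, -0.760784)  len=0.7048
  (v9,v8,v1) [--+] → (0.928756, 0.2187, -0.490444)–(0.928756, 0.2187, 0.490444)  len=0.9809

Chained into 1 loop(s):
  loop 1: 10 segments, perimeter = 6.3103
Total perimeter = 6.310

loops=1 perimeter=6.310


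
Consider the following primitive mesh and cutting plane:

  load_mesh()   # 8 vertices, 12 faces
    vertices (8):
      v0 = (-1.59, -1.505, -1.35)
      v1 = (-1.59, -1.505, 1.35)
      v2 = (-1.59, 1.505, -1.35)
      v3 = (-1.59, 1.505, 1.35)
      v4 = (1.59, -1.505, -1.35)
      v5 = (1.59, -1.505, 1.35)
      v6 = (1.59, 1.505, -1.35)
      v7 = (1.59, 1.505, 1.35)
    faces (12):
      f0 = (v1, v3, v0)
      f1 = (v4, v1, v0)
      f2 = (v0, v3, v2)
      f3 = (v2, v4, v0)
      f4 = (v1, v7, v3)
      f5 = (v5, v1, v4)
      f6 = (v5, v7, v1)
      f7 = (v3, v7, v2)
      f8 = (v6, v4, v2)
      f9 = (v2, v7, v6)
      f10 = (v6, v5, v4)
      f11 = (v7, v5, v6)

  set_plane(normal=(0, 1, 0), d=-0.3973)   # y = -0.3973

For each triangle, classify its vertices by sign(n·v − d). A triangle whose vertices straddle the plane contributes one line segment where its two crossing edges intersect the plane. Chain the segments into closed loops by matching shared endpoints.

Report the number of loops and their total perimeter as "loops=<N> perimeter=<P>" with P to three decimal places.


loops=1 perimeter=11.760

Straddling triangles (8 of 12):
  (v1,v3,v0) [-+-] → (-1.59, -0.3973, 1.35)–(-1.59, -0.3973, -0.356382)  len=1.7064
  (v0,v3,v2) [-++] → (-1.59, -0.3973, -0.356382)–(-1.59, -0.3973, -1.35)  len=0.9936
  (v2,v4,v0) [+--] → (0.419739, -0.3973, -1.35)–(-1.59, -0.3973, -1.35)  len=2.0097
  (v1,v7,v3) [-++] → (-0.419739, -0.3973, 1.35)–(-1.59, -0.3973, 1.35)  len=1.1703
  (v5,v7,v1) [-+-] → (1.59, -0.3973, 1.35)–(-0.419739, -0.3973, 1.35)  len=2.0097
  (v6,v4,v2) [+-+] → (1.59, -0.3973, -1.35)–(0.419739, -0.3973, -1.35)  len=1.1703
  (v6,v5,v4) [+--] → (1.59, -0.3973, 0.356382)–(1.59, -0.3973, -1.35)  len=1.7064
  (v7,v5,v6) [+-+] → (1.59, -0.3973, 1.35)–(1.59, -0.3973, 0.356382)  len=0.9936

Chained into 1 loop(s):
  loop 1: 8 segments, perimeter = 11.7600
Total perimeter = 11.760


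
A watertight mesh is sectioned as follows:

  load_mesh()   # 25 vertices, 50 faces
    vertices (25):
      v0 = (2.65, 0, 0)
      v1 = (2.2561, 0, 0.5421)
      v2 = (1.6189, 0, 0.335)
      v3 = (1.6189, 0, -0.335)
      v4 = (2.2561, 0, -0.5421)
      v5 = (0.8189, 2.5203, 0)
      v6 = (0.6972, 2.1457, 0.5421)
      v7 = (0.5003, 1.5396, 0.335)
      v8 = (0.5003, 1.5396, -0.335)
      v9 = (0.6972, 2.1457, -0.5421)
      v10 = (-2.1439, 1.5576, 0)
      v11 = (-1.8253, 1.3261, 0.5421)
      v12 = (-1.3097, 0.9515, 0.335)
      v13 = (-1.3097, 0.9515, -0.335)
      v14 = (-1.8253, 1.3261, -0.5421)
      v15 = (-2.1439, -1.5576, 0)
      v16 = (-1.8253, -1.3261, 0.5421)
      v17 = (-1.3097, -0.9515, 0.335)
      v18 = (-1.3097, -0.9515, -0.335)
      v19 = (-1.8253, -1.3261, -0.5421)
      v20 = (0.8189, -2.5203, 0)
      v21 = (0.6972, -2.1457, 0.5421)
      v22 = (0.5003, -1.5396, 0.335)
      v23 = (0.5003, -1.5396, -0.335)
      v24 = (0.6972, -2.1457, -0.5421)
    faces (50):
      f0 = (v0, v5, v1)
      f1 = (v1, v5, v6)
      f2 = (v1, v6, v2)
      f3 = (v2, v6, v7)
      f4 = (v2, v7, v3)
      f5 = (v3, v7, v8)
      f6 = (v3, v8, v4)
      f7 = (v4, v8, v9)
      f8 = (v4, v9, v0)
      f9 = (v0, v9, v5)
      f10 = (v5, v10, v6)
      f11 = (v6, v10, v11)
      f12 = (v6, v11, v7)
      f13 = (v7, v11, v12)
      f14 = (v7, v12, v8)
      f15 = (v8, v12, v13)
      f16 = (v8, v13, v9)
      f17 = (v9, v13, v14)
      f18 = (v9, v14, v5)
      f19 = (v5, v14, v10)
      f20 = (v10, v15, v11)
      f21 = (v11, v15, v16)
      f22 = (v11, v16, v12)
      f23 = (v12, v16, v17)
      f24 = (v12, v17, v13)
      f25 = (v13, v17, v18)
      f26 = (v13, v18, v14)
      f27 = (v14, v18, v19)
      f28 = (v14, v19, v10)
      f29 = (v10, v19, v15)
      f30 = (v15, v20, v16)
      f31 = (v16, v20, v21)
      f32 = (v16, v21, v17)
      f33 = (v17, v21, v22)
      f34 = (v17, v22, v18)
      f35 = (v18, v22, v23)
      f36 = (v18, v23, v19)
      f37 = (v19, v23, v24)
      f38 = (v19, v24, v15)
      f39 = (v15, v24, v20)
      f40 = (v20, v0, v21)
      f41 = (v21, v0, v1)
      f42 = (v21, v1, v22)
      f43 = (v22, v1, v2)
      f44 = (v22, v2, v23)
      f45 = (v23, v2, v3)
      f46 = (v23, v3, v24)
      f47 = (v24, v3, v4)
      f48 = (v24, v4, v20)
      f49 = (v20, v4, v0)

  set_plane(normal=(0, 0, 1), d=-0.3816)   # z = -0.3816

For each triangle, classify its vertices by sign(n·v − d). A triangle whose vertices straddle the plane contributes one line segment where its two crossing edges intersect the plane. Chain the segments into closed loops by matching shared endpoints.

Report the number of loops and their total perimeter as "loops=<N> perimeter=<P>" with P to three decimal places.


Straddling triangles (20 of 50):
  (v3,v8,v4) [++-] → (0.895376, 1.19317, -0.3816)–(1.76228, 0, -0.3816)  len=1.4748
  (v4,v8,v9) [-+-] → (0.895376, 1.19317, -0.3816)–(0.544605, 1.67598, -0.3816)  len=0.5968
  (v4,v9,v0) [--+] → (1.27537, 1.51042, -0.3816)–(2.37272, 0, -0.3816)  len=1.8670
  (v0,v9,v5) [+-+] → (1.27537, 1.51042, -0.3816)–(0.733232, 2.25661, -0.3816)  len=0.9223
  (v8,v13,v9) [++-] → (-0.858123, 1.22021, -0.3816)–(0.544605, 1.67598, -0.3816)  len=1.4749
  (v9,v13,v14) [-+-] → (-0.858123, 1.22021, -0.3816)–(-1.42572, 1.03579, -0.3816)  len=0.5968
  (v9,v14,v5) [--+] → (-1.04243, 1.67967, -0.3816)–(0.733232, 2.25661, -0.3816)  len=1.8670
  (v5,v14,v10) [+-+] → (-1.04243, 1.67967, -0.3816)–(-1.91963, 1.39464, -0.3816)  len=0.9223
  (v13,v18,v14) [++-] → (-1.42572, -0.439013, -0.3816)–(-1.42572, 1.03579, -0.3816)  len=1.4748
  (v14,v18,v19) [-+-] → (-1.42572, -0.439013, -0.3816)–(-1.42572, -1.03579, -0.3816)  len=0.5968
  (v14,v19,v10) [--+] → (-1.91963, -0.472321, -0.3816)–(-1.91963, 1.39464, -0.3816)  len=1.8670
  (v10,v19,v15) [+-+] → (-1.91963, -0.472321, -0.3816)–(-1.91963, -1.39464, -0.3816)  len=0.9223
  (v18,v23,v19) [++-] → (-0.0229881, -1.49156, -0.3816)–(-1.42572, -1.03579, -0.3816)  len=1.4749
  (v19,v23,v24) [-+-] → (-0.0229881, -1.49156, -0.3816)–(0.544605, -1.67598, -0.3816)  len=0.5968
  (v19,v24,v15) [--+] → (-0.143967, -1.97158, -0.3816)–(-1.91963, -1.39464, -0.3816)  len=1.8670
  (v15,v24,v20) [+-+] → (-0.143967, -1.97158, -0.3816)–(0.733232, -2.25661, -0.3816)  len=0.9223
  (v23,v3,v24) [++-] → (1.41151, -0.482808, -0.3816)–(0.544605, -1.67598, -0.3816)  len=1.4748
  (v24,v3,v4) [-+-] → (1.41151, -0.482808, -0.3816)–(1.76228, 0, -0.3816)  len=0.5968
  (v24,v4,v20) [--+] → (1.83059, -0.746187, -0.3816)–(0.733232, -2.25661, -0.3816)  len=1.8670
  (v20,v4,v0) [+-+] → (1.83059, -0.746187, -0.3816)–(2.37272, 0, -0.3816)  len=0.9223

Chained into 2 loop(s):
  loop 1: 10 segments, perimeter = 10.3583
  loop 2: 10 segments, perimeter = 13.9467
Total perimeter = 24.305

loops=2 perimeter=24.305


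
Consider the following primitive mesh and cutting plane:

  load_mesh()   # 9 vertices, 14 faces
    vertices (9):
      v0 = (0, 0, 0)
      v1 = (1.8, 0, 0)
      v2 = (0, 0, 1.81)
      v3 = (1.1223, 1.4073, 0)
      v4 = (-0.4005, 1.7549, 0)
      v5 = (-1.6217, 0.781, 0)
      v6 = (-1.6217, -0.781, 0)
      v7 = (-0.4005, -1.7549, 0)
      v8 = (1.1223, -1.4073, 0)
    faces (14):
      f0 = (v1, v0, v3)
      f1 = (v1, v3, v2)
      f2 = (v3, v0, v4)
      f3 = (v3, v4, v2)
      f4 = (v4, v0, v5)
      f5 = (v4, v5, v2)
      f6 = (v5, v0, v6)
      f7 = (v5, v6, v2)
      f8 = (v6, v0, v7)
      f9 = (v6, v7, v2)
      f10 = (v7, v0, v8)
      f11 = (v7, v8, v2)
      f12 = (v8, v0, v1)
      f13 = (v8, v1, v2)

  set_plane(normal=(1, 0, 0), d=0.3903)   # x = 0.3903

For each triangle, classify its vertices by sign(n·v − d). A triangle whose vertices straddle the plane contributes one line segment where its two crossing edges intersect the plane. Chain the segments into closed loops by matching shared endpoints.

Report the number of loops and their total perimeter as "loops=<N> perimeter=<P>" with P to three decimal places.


Straddling triangles (8 of 14):
  (v1,v0,v3) [+-+] → (0.3903, 0, 0)–(0.3903, 0.489414, 0)  len=0.4894
  (v1,v3,v2) [++-] → (0.3903, 0.489414, 1.18054)–(0.3903, 0, 1.41753)  len=0.5438
  (v3,v0,v4) [+--] → (0.3903, 0.489414, 0)–(0.3903, 1.57439, 0)  len=1.0850
  (v3,v4,v2) [+--] → (0.3903, 1.57439, 0)–(0.3903, 0.489414, 1.18054)  len=1.6034
  (v7,v0,v8) [--+] → (0.3903, -0.489414, 0)–(0.3903, -1.57439, 0)  len=1.0850
  (v7,v8,v2) [-+-] → (0.3903, -1.57439, 0)–(0.3903, -0.489414, 1.18054)  len=1.6034
  (v8,v0,v1) [+-+] → (0.3903, -0.489414, 0)–(0.3903, 0, 0)  len=0.4894
  (v8,v1,v2) [++-] → (0.3903, 0, 1.41753)–(0.3903, -0.489414, 1.18054)  len=0.5438

Chained into 1 loop(s):
  loop 1: 8 segments, perimeter = 7.4431
Total perimeter = 7.443

loops=1 perimeter=7.443


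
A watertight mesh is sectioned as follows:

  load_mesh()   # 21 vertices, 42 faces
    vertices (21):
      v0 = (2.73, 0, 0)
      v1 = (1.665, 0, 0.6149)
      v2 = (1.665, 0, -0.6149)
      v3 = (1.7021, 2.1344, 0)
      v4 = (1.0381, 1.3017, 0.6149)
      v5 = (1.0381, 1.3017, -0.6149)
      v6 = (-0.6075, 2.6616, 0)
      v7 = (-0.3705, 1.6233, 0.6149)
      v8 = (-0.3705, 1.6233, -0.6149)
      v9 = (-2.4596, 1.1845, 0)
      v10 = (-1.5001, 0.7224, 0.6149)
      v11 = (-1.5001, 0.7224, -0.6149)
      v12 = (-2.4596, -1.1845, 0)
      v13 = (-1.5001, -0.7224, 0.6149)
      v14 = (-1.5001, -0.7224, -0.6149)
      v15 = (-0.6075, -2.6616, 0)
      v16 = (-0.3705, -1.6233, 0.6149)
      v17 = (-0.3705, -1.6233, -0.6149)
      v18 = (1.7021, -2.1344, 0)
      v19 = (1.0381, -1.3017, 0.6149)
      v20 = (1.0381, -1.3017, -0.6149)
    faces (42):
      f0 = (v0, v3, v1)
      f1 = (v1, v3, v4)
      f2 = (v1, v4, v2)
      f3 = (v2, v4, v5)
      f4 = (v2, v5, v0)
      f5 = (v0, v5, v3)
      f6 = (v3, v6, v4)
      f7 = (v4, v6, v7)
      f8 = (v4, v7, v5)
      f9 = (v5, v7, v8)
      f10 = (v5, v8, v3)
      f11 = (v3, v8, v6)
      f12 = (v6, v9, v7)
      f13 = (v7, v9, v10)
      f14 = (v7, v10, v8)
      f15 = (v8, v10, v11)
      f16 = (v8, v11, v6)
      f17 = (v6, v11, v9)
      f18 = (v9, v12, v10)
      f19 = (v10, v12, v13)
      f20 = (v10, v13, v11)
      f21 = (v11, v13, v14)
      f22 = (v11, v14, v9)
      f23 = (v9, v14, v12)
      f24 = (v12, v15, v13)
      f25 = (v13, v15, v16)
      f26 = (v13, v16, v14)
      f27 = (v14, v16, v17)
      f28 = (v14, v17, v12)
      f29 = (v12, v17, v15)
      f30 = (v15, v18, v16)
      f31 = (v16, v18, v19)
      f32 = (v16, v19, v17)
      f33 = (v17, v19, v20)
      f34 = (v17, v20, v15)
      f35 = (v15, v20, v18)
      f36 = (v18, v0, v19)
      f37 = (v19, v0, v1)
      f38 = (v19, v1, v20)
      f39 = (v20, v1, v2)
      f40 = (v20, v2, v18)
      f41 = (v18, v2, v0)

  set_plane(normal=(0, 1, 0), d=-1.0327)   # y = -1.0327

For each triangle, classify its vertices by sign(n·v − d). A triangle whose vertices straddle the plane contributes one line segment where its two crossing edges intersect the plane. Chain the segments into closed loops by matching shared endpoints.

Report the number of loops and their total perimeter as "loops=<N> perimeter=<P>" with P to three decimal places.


Straddling triangles (14 of 42):
  (v9,v12,v10) [+-+] → (-2.4596, -1.0327, 0)–(-2.38322, -1.0327, 0.0489495)  len=0.0907
  (v10,v12,v13) [+-+] → (-2.38322, -1.0327, 0.0489495)–(-2.1444, -1.0327, 0.201995)  len=0.2836
  (v9,v14,v12) [++-] → (-2.1444, -1.0327, -0.201995)–(-2.4596, -1.0327, 0)  len=0.3744
  (v12,v15,v13) [--+] → (-1.35727, -1.0327, 0.516507)–(-2.1444, -1.0327, 0.201995)  len=0.8476
  (v13,v15,v16) [+--] → (-1.35727, -1.0327, 0.516507)–(-1.11103, -1.0327, 0.6149)  len=0.2652
  (v13,v16,v14) [+-+] → (-1.11103, -1.0327, 0.6149)–(-1.11103, -1.0327, -0.191316)  len=0.8062
  (v14,v16,v17) [+--] → (-1.11103, -1.0327, -0.191316)–(-1.11103, -1.0327, -0.6149)  len=0.4236
  (v14,v17,v12) [+--] → (-1.11103, -1.0327, -0.6149)–(-2.1444, -1.0327, -0.201995)  len=1.1128
  (v18,v0,v19) [-+-] → (2.23266, -1.0327, 0)–(1.38774, -1.0327, 0.487829)  len=0.9756
  (v19,v0,v1) [-++] → (1.38774, -1.0327, 0.487829)–(1.16765, -1.0327, 0.6149)  len=0.2541
  (v19,v1,v20) [-+-] → (1.16765, -1.0327, 0.6149)–(1.16765, -1.0327, -0.360758)  len=0.9757
  (v20,v1,v2) [-++] → (1.16765, -1.0327, -0.360758)–(1.16765, -1.0327, -0.6149)  len=0.2541
  (v20,v2,v18) [-+-] → (1.16765, -1.0327, -0.6149)–(1.68295, -1.0327, -0.317389)  len=0.5950
  (v18,v2,v0) [-++] → (1.68295, -1.0327, -0.317389)–(2.23266, -1.0327, 0)  len=0.6348

Chained into 2 loop(s):
  loop 1: 8 segments, perimeter = 4.2042
  loop 2: 6 segments, perimeter = 3.6894
Total perimeter = 7.894

loops=2 perimeter=7.894
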